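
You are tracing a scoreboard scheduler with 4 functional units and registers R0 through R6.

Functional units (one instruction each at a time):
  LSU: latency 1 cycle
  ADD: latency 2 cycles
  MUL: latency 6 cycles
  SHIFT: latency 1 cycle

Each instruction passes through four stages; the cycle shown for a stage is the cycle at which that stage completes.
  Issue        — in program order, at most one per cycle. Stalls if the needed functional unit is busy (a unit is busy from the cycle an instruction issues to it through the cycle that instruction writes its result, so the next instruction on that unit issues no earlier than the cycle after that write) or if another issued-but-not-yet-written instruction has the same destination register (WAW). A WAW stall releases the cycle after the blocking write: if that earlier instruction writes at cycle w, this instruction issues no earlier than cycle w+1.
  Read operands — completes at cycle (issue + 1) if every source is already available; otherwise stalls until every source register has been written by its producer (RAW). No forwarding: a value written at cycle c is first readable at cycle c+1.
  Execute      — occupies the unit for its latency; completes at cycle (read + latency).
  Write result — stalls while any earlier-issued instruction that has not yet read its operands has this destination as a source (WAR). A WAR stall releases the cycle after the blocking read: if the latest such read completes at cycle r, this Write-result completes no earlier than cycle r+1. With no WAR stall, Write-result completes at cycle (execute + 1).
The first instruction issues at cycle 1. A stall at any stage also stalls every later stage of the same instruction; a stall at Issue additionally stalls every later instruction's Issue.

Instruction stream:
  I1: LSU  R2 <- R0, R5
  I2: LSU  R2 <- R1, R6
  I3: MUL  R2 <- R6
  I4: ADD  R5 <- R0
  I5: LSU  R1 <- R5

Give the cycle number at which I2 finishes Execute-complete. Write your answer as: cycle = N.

c1: I1→LSU
c2: I1 RO
c3: I1 EX
c4: I1 WR R2
c5: I2→LSU
c6: I2 RO
c7: I2 EX
c8: I2 WR R2
c9: I3→MUL
c10: I3 RO | I4→ADD
c11: I4 RO | I5→LSU
c13: I4 EX
c14: I4 WR R5
c15: I5 RO
c16: I3 EX | I5 EX
c17: I3 WR R2 | I5 WR R1

cycle = 7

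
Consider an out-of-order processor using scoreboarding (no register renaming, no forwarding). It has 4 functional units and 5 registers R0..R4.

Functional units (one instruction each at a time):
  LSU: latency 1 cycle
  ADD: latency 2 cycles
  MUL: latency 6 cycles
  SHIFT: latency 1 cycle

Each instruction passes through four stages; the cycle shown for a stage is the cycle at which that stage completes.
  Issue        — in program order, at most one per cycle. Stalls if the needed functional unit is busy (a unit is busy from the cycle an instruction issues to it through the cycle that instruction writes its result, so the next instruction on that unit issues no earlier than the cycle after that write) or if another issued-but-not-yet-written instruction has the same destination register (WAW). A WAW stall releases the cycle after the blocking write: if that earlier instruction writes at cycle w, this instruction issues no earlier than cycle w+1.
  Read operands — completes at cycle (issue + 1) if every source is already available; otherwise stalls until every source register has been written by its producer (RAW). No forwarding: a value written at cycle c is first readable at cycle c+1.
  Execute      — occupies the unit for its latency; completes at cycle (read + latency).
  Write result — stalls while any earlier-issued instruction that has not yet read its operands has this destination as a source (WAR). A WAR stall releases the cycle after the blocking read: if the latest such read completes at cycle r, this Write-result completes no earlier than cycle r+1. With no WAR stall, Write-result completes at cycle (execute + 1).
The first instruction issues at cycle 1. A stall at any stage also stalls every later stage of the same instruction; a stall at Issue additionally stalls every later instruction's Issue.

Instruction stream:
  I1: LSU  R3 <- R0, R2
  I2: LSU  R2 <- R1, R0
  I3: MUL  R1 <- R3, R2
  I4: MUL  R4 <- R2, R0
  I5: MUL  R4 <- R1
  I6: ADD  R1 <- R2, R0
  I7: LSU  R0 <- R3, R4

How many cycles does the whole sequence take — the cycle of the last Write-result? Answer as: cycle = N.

cycle = 37

c1: issue I1 (LSU)
c2: I1 read-ops
c3: I1 finished on LSU
c4: I1→R3
c5: issue I2 (LSU)
c6: I2 read-ops | issue I3 (MUL)
c7: I2 finished on LSU
c8: I2→R2
c9: I3 read-ops
c15: I3 finished on MUL
c16: I3→R1
c17: issue I4 (MUL)
c18: I4 read-ops
c24: I4 finished on MUL
c25: I4→R4
c26: issue I5 (MUL)
c27: I5 read-ops | issue I6 (ADD)
c28: I6 read-ops | issue I7 (LSU)
c30: I6 finished on ADD
c31: I6→R1
c33: I5 finished on MUL
c34: I5→R4
c35: I7 read-ops
c36: I7 finished on LSU
c37: I7→R0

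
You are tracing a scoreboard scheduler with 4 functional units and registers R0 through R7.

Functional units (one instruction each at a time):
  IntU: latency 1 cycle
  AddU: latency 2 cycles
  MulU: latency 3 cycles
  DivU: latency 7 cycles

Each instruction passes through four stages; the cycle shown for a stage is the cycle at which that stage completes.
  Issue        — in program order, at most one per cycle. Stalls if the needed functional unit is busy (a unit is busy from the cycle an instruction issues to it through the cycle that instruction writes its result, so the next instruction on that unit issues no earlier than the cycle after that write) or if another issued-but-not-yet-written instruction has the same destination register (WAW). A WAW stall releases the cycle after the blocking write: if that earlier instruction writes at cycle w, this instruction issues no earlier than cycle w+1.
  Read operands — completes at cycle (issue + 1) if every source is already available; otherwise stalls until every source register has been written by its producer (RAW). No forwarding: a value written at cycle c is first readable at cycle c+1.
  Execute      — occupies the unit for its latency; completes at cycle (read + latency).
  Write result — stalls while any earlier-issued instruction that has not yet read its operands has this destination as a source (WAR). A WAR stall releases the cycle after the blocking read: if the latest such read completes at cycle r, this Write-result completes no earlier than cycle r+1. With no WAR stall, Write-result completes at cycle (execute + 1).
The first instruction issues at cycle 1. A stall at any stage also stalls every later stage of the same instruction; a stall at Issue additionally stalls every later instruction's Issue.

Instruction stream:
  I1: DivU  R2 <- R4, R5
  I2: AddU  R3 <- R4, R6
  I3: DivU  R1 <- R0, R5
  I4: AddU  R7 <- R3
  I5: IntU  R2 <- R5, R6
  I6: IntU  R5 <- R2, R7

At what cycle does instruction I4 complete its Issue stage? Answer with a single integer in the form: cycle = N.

t=1  I1 issues→DivU
t=2  I1 reads · I2 issues→AddU
t=3  I2 reads
t=5  I2 exec-done
t=6  I2 writes R3
t=9  I1 exec-done
t=10  I1 writes R2
t=11  I3 issues→DivU
t=12  I3 reads · I4 issues→AddU
t=13  I4 reads · I5 issues→IntU
t=14  I5 reads
t=15  I4 exec-done · I5 exec-done
t=16  I4 writes R7 · I5 writes R2
t=17  I6 issues→IntU
t=18  I6 reads
t=19  I3 exec-done · I6 exec-done
t=20  I3 writes R1 · I6 writes R5

cycle = 12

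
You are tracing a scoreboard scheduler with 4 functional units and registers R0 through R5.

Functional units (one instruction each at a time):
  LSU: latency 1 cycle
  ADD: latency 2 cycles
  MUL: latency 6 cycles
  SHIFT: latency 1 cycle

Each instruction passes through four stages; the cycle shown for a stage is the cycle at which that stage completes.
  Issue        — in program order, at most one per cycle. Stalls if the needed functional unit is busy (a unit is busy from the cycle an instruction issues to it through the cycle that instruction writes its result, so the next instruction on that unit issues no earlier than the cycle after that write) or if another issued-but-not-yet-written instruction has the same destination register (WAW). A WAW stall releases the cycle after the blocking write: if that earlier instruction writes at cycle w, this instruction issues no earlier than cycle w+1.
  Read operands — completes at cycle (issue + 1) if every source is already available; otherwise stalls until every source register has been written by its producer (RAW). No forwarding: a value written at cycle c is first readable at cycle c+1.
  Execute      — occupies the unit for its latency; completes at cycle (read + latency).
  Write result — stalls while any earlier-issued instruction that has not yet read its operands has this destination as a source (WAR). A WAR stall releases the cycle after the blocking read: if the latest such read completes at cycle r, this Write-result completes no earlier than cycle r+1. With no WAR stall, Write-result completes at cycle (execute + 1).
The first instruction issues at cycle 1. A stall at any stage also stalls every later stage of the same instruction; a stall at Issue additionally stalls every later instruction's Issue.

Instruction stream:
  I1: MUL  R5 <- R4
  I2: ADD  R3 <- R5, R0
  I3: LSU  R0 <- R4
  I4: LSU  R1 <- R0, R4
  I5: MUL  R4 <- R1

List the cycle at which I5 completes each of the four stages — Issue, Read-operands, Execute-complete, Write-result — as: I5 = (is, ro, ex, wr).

cycle 1: issue I1 (MUL)
cycle 2: I1 read-ops · issue I2 (ADD)
cycle 3: issue I3 (LSU)
cycle 4: I3 read-ops
cycle 5: I3 finished on LSU
cycle 8: I1 finished on MUL
cycle 9: I1→R5
cycle 10: I2 read-ops
cycle 11: I3→R0
cycle 12: I2 finished on ADD · issue I4 (LSU)
cycle 13: I2→R3 · I4 read-ops · issue I5 (MUL)
cycle 14: I4 finished on LSU
cycle 15: I4→R1
cycle 16: I5 read-ops
cycle 22: I5 finished on MUL
cycle 23: I5→R4

I5 = (13, 16, 22, 23)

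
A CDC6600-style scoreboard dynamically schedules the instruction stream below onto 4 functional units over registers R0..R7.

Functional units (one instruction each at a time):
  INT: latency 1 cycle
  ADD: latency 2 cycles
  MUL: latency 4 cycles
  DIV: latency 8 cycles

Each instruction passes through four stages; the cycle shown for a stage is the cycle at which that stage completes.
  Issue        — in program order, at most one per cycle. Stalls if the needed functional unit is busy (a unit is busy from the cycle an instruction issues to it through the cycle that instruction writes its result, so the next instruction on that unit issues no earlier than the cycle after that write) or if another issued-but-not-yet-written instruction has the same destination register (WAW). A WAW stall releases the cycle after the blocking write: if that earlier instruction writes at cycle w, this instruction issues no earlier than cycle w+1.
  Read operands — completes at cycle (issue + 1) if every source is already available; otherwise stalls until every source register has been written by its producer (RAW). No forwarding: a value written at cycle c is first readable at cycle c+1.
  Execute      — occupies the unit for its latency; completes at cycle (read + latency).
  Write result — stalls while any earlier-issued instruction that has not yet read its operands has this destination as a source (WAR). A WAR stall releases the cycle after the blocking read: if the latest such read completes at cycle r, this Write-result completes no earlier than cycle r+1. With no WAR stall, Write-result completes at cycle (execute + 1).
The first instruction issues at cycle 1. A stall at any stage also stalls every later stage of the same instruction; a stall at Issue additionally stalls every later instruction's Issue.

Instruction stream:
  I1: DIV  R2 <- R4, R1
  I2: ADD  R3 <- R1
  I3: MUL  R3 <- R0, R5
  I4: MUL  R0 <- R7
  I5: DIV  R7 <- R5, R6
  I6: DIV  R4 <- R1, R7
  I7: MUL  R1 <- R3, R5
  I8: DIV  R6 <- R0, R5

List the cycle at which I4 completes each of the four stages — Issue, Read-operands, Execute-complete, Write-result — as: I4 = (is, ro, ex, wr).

I1: IS=1 RO=2 EX=10 WR=11
I2: IS=2 RO=3 EX=5 WR=6
I3: IS=7 RO=8 EX=12 WR=13  [WAW R3: wait I2 write@6]
I4: IS=14 RO=15 EX=19 WR=20  [struct: MUL busy until I3 writes@13]
I5: IS=15 RO=16 EX=24 WR=25
I6: IS=26 RO=27 EX=35 WR=36  [struct: DIV busy until I5 writes@25]
I7: IS=27 RO=28 EX=32 WR=33
I8: IS=37 RO=38 EX=46 WR=47  [struct: DIV busy until I6 writes@36]

I4 = (14, 15, 19, 20)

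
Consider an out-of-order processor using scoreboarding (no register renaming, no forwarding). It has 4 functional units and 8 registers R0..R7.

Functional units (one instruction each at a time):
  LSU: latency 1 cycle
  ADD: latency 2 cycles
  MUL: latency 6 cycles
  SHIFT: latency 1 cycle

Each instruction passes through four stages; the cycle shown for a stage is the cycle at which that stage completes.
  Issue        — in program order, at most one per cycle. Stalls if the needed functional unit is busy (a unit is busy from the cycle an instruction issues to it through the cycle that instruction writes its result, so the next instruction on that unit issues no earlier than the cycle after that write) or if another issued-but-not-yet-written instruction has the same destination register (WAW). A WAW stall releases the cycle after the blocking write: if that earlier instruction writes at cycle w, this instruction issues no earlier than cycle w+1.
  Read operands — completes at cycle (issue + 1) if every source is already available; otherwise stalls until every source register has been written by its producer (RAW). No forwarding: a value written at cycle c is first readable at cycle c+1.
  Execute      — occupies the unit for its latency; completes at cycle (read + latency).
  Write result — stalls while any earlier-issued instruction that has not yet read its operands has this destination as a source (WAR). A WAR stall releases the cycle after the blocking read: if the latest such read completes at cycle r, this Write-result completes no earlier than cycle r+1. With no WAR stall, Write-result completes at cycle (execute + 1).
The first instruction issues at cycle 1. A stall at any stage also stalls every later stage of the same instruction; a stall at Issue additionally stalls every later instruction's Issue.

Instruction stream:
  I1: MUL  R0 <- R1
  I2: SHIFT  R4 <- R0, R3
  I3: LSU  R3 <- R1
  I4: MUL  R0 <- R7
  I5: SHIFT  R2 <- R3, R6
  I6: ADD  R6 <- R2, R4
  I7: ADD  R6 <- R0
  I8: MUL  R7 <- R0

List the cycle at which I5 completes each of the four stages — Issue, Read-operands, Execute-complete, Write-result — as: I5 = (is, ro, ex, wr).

I5 = (13, 14, 15, 16)

t=1  I1→MUL
t=2  I1 RO | I2→SHIFT
t=3  I3→LSU
t=4  I3 RO
t=5  I3 EX
t=8  I1 EX
t=9  I1 WR R0
t=10  I2 RO | I4→MUL
t=11  I2 EX | I3 WR R3 | I4 RO
t=12  I2 WR R4
t=13  I5→SHIFT
t=14  I5 RO | I6→ADD
t=15  I5 EX
t=16  I5 WR R2
t=17  I4 EX | I6 RO
t=18  I4 WR R0
t=19  I6 EX
t=20  I6 WR R6
t=21  I7→ADD
t=22  I7 RO | I8→MUL
t=23  I8 RO
t=24  I7 EX
t=25  I7 WR R6
t=29  I8 EX
t=30  I8 WR R7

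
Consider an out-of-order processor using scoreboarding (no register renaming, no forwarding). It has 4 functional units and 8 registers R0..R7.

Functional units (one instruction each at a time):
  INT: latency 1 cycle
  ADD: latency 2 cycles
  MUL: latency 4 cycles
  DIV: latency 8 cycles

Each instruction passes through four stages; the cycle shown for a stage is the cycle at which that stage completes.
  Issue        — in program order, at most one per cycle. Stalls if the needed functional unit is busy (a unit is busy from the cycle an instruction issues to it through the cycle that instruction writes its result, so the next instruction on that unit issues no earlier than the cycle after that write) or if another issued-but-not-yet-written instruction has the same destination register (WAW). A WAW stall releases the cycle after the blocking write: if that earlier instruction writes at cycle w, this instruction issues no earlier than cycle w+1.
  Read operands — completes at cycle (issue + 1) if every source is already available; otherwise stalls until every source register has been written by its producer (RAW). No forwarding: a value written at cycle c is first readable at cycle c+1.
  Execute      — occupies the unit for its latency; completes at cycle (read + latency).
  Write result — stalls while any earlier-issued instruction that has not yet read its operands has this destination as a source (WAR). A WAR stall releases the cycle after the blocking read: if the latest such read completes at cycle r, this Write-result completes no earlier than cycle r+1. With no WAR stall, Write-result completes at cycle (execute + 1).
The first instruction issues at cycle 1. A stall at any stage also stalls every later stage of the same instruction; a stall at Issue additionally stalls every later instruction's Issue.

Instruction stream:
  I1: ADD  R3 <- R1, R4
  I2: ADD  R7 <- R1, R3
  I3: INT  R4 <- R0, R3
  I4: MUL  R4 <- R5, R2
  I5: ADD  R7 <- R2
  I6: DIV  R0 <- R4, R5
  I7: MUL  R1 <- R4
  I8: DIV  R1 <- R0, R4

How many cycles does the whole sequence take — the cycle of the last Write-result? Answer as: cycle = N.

cycle = 38

c1: issue I1 (ADD)
c2: I1 read-ops
c4: I1 finished on ADD
c5: I1→R3
c6: issue I2 (ADD)
c7: I2 read-ops, issue I3 (INT)
c8: I3 read-ops
c9: I2 finished on ADD, I3 finished on INT
c10: I2→R7, I3→R4
c11: issue I4 (MUL)
c12: I4 read-ops, issue I5 (ADD)
c13: I5 read-ops, issue I6 (DIV)
c15: I5 finished on ADD
c16: I4 finished on MUL, I5→R7
c17: I4→R4
c18: I6 read-ops, issue I7 (MUL)
c19: I7 read-ops
c23: I7 finished on MUL
c24: I7→R1
c26: I6 finished on DIV
c27: I6→R0
c28: issue I8 (DIV)
c29: I8 read-ops
c37: I8 finished on DIV
c38: I8→R1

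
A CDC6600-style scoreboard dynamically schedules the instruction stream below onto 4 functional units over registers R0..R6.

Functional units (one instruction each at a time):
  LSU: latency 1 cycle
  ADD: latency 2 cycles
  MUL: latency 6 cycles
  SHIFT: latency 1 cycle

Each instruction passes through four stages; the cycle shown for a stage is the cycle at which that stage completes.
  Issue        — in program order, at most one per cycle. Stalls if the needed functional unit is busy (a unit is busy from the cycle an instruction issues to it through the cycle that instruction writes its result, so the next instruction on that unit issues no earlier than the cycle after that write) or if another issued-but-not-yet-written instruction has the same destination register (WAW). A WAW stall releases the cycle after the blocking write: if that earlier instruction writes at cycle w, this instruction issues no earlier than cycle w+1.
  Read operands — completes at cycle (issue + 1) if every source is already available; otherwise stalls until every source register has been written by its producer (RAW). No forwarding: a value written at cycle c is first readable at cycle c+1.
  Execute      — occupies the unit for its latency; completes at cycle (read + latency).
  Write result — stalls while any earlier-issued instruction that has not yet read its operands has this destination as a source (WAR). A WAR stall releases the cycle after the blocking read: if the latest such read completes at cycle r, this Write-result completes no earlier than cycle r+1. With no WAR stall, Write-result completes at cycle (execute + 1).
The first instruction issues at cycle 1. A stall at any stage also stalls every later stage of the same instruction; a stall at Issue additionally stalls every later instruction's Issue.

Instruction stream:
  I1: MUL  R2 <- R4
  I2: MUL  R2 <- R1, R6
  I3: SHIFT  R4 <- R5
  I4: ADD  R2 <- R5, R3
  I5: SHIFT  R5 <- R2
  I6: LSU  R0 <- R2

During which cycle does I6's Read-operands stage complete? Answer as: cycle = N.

cycle = 24

t=1  issue I1 (MUL)
t=2  I1 read-ops
t=8  I1 finished on MUL
t=9  I1→R2
t=10  issue I2 (MUL)
t=11  I2 read-ops · issue I3 (SHIFT)
t=12  I3 read-ops
t=13  I3 finished on SHIFT
t=14  I3→R4
t=17  I2 finished on MUL
t=18  I2→R2
t=19  issue I4 (ADD)
t=20  I4 read-ops · issue I5 (SHIFT)
t=21  issue I6 (LSU)
t=22  I4 finished on ADD
t=23  I4→R2
t=24  I5 read-ops · I6 read-ops
t=25  I5 finished on SHIFT · I6 finished on LSU
t=26  I5→R5 · I6→R0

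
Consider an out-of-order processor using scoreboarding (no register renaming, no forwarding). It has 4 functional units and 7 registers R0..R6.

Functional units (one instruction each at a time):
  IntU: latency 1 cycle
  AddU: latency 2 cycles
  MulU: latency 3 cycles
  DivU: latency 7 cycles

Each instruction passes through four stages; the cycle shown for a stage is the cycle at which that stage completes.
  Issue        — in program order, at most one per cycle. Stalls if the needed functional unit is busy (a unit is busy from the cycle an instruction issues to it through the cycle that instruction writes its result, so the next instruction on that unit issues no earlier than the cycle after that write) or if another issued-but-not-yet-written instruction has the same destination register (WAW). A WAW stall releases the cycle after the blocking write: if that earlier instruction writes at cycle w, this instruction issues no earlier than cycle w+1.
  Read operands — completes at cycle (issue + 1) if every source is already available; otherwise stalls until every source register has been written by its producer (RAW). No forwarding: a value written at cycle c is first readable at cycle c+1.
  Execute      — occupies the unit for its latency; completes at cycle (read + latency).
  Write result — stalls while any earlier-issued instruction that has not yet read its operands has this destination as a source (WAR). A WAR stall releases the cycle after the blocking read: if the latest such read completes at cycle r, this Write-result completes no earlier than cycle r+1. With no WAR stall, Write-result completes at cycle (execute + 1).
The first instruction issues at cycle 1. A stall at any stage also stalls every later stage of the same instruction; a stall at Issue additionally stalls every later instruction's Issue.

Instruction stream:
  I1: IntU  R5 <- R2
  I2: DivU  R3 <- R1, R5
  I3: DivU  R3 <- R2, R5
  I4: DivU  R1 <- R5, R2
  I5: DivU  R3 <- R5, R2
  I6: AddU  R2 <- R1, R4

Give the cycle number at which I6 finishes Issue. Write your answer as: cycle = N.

cycle = 35

cycle 1: I1 dispatched to IntU
cycle 2: I1 operands ready; I2 dispatched to DivU
cycle 3: I1 complete
cycle 4: R5←I1
cycle 5: I2 operands ready
cycle 12: I2 complete
cycle 13: R3←I2
cycle 14: I3 dispatched to DivU
cycle 15: I3 operands ready
cycle 22: I3 complete
cycle 23: R3←I3
cycle 24: I4 dispatched to DivU
cycle 25: I4 operands ready
cycle 32: I4 complete
cycle 33: R1←I4
cycle 34: I5 dispatched to DivU
cycle 35: I5 operands ready; I6 dispatched to AddU
cycle 36: I6 operands ready
cycle 38: I6 complete
cycle 39: R2←I6
cycle 42: I5 complete
cycle 43: R3←I5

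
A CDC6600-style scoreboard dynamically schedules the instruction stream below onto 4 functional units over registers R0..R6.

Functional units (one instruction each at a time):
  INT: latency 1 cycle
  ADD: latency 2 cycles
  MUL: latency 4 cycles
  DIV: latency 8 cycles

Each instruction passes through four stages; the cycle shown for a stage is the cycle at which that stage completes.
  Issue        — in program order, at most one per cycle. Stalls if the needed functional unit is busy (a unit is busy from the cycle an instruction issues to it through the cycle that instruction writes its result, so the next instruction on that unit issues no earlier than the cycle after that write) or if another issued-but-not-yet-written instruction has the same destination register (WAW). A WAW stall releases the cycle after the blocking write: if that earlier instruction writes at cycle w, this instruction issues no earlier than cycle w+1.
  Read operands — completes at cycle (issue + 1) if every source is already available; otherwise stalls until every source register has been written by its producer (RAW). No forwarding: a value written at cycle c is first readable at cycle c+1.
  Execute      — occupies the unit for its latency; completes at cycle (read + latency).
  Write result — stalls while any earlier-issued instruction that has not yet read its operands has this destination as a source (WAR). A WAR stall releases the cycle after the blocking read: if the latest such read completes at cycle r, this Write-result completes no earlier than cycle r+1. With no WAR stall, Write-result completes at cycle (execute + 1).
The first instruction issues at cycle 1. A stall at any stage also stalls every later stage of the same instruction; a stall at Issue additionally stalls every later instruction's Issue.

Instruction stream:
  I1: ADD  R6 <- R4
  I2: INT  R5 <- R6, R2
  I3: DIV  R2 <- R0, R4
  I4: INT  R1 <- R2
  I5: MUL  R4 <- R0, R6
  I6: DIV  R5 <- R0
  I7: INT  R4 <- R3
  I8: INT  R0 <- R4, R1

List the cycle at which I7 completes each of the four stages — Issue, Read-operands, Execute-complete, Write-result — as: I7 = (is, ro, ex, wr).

[I1] 1/2/4/5
[I2] 2/6/7/8  (RAW R6: wait I1 write@5)
[I3] 3/4/12/13
[I4] 9/14/15/16  (struct: INT busy until I2 writes@8; RAW R2: wait I3 write@13)
[I5] 10/11/15/16
[I6] 14/15/23/24  (struct: DIV busy until I3 writes@13)
[I7] 17/18/19/20  (WAW R4: wait I5 write@16)
[I8] 21/22/23/24  (struct: INT busy until I7 writes@20)

I7 = (17, 18, 19, 20)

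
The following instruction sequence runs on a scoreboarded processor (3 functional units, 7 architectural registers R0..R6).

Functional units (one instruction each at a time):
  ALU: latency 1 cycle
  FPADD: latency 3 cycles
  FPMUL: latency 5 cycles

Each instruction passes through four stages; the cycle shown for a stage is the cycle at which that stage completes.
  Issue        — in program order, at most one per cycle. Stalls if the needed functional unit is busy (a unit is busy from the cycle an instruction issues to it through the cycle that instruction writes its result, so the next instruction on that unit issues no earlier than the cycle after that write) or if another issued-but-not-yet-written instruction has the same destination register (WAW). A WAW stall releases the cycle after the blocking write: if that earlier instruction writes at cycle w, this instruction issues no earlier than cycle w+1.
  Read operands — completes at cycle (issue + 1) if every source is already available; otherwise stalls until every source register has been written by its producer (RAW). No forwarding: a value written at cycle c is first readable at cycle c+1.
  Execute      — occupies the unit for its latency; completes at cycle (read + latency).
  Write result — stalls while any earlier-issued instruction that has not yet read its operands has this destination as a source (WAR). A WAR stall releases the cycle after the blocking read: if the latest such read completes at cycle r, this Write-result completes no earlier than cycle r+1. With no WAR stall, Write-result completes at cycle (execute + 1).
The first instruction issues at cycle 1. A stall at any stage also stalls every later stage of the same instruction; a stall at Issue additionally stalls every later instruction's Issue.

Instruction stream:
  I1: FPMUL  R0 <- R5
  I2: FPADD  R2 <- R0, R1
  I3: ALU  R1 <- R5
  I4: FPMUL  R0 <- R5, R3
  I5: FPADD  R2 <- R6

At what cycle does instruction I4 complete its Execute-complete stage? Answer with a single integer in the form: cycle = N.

cycle = 15

I1 -> (1, 2, 7, 8)
I2 -> (2, 9, 12, 13)  // RAW R0: wait I1 write@8
I3 -> (3, 4, 5, 10)  // WAR R1: wait I2 read@9
I4 -> (9, 10, 15, 16)  // struct: FPMUL busy until I1 writes@8
I5 -> (14, 15, 18, 19)  // struct: FPADD busy until I2 writes@13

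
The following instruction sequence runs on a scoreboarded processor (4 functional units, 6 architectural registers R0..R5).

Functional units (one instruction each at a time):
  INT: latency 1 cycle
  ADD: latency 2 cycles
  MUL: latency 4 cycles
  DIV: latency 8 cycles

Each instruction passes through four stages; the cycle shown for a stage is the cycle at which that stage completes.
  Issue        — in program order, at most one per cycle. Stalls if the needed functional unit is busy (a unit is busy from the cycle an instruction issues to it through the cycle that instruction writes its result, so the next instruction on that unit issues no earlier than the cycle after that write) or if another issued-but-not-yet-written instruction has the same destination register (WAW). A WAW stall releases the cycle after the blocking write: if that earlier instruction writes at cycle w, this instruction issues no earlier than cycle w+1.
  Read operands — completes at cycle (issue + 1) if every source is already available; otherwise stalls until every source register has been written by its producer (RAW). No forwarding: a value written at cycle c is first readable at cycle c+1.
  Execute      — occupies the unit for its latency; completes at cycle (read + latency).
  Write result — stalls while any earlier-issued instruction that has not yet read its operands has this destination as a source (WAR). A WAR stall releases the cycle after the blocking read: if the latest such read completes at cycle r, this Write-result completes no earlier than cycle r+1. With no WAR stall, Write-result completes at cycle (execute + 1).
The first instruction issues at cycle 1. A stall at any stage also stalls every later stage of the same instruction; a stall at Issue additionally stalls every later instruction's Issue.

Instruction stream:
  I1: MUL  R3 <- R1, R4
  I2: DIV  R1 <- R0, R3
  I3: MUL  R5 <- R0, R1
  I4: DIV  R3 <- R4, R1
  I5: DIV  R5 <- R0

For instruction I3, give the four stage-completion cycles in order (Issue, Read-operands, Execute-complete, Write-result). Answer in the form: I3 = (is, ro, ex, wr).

I3 = (8, 18, 22, 23)

c1: issue I1 (MUL)
c2: I1 read-ops | issue I2 (DIV)
c6: I1 finished on MUL
c7: I1→R3
c8: I2 read-ops | issue I3 (MUL)
c16: I2 finished on DIV
c17: I2→R1
c18: I3 read-ops | issue I4 (DIV)
c19: I4 read-ops
c22: I3 finished on MUL
c23: I3→R5
c27: I4 finished on DIV
c28: I4→R3
c29: issue I5 (DIV)
c30: I5 read-ops
c38: I5 finished on DIV
c39: I5→R5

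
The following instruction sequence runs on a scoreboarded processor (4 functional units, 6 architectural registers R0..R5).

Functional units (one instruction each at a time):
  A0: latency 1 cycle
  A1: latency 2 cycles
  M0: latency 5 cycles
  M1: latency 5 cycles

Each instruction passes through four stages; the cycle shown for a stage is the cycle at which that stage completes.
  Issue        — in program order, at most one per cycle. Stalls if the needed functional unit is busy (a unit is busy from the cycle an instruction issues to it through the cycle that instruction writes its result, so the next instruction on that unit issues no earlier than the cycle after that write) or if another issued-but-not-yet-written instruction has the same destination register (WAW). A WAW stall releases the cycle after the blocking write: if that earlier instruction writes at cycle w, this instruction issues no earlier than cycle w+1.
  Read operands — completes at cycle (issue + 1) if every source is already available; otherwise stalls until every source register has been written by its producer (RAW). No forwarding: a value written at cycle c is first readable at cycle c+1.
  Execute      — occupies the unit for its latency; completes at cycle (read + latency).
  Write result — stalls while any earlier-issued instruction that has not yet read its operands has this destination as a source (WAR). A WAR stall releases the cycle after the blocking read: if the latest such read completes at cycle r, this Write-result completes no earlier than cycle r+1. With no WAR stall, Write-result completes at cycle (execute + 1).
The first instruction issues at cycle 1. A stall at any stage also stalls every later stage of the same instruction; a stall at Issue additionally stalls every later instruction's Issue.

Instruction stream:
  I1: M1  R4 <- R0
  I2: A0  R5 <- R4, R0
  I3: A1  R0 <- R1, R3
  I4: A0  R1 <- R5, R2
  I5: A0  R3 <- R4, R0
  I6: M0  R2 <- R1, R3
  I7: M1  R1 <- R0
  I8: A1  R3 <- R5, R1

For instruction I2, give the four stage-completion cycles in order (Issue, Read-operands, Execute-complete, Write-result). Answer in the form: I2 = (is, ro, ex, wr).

I2 = (2, 9, 10, 11)

[1] I1 dispatched to M1
[2] I1 operands ready, I2 dispatched to A0
[3] I3 dispatched to A1
[4] I3 operands ready
[6] I3 complete
[7] I1 complete
[8] R4←I1
[9] I2 operands ready
[10] I2 complete, R0←I3
[11] R5←I2
[12] I4 dispatched to A0
[13] I4 operands ready
[14] I4 complete
[15] R1←I4
[16] I5 dispatched to A0
[17] I5 operands ready, I6 dispatched to M0
[18] I5 complete, I7 dispatched to M1
[19] R3←I5, I7 operands ready
[20] I6 operands ready, I8 dispatched to A1
[24] I7 complete
[25] I6 complete, R1←I7
[26] R2←I6, I8 operands ready
[28] I8 complete
[29] R3←I8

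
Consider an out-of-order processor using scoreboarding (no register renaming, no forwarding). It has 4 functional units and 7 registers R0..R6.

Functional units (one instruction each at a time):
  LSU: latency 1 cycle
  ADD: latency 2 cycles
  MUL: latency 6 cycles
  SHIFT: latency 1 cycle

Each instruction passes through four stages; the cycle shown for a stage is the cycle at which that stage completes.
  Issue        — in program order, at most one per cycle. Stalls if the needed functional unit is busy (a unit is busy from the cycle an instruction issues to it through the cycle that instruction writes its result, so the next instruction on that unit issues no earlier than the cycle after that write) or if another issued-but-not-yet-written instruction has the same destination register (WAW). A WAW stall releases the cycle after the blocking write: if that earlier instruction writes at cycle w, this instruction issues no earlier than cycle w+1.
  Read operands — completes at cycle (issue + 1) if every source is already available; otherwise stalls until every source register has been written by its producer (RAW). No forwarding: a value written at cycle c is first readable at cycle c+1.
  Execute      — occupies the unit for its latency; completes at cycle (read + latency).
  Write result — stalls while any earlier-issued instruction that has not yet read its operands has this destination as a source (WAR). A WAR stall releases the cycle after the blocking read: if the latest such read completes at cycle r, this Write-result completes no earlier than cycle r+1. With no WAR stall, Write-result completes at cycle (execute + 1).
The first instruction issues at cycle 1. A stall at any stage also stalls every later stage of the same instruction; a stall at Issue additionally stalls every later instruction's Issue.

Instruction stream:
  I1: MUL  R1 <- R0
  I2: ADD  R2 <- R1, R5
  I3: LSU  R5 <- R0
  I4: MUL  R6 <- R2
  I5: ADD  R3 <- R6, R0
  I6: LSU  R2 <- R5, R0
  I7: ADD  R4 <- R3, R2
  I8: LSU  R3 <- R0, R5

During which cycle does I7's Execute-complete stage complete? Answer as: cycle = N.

c1: issue I1 (MUL)
c2: I1 read-ops | issue I2 (ADD)
c3: issue I3 (LSU)
c4: I3 read-ops
c5: I3 finished on LSU
c8: I1 finished on MUL
c9: I1→R1
c10: I2 read-ops | issue I4 (MUL)
c11: I3→R5
c12: I2 finished on ADD
c13: I2→R2
c14: I4 read-ops | issue I5 (ADD)
c15: issue I6 (LSU)
c16: I6 read-ops
c17: I6 finished on LSU
c18: I6→R2
c20: I4 finished on MUL
c21: I4→R6
c22: I5 read-ops
c24: I5 finished on ADD
c25: I5→R3
c26: issue I7 (ADD)
c27: I7 read-ops | issue I8 (LSU)
c28: I8 read-ops
c29: I7 finished on ADD | I8 finished on LSU
c30: I7→R4 | I8→R3

cycle = 29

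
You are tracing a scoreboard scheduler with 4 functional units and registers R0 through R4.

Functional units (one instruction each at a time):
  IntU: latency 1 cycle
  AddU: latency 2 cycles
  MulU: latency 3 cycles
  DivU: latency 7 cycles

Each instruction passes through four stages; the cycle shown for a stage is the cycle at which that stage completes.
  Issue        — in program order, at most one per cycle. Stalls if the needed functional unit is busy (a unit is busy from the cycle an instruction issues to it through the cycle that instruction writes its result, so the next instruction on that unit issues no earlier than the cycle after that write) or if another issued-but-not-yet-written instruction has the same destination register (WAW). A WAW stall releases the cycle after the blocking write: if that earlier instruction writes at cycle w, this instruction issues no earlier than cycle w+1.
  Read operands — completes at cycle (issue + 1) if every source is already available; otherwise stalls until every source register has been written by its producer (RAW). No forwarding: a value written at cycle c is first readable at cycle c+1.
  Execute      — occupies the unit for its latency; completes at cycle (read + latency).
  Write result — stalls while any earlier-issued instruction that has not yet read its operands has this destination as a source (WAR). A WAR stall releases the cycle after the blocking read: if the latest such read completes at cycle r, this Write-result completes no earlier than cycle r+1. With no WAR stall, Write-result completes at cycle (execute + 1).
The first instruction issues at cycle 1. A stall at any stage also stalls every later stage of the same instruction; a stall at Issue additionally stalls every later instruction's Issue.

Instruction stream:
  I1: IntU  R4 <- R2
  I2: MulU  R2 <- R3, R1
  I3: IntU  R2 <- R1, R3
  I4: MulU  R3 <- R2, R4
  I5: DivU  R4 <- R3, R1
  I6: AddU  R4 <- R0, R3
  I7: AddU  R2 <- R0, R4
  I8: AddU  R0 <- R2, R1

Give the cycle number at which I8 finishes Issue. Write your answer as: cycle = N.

cycle = 36

[1] I1 issues→IntU
[2] I1 reads | I2 issues→MulU
[3] I1 exec-done | I2 reads
[4] I1 writes R4
[6] I2 exec-done
[7] I2 writes R2
[8] I3 issues→IntU
[9] I3 reads | I4 issues→MulU
[10] I3 exec-done | I5 issues→DivU
[11] I3 writes R2
[12] I4 reads
[15] I4 exec-done
[16] I4 writes R3
[17] I5 reads
[24] I5 exec-done
[25] I5 writes R4
[26] I6 issues→AddU
[27] I6 reads
[29] I6 exec-done
[30] I6 writes R4
[31] I7 issues→AddU
[32] I7 reads
[34] I7 exec-done
[35] I7 writes R2
[36] I8 issues→AddU
[37] I8 reads
[39] I8 exec-done
[40] I8 writes R0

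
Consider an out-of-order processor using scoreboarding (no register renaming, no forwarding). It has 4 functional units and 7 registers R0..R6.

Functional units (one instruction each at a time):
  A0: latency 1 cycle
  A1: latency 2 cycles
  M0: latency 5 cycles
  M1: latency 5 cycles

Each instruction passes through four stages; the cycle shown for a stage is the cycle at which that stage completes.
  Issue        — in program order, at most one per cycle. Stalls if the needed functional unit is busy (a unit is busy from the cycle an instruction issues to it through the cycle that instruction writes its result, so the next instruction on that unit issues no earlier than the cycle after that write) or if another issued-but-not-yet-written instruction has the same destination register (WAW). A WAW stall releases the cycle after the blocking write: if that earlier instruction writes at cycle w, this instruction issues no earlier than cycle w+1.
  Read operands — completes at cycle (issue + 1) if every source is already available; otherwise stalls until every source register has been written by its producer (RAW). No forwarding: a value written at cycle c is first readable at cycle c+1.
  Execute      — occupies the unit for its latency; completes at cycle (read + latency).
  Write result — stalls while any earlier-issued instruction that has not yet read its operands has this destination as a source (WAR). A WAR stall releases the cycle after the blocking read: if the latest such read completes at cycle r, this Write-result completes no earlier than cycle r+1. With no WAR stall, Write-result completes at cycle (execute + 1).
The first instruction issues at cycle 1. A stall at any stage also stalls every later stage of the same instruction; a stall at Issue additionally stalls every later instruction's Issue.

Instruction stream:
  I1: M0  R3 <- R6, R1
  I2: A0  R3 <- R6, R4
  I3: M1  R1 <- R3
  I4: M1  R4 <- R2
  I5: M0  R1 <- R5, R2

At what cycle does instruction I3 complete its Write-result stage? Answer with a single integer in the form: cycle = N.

[I1] 1/2/7/8
[I2] 9/10/11/12  (WAW R3: wait I1 write@8)
[I3] 10/13/18/19  (RAW R3: wait I2 write@12)
[I4] 20/21/26/27  (struct: M1 busy until I3 writes@19)
[I5] 21/22/27/28

cycle = 19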